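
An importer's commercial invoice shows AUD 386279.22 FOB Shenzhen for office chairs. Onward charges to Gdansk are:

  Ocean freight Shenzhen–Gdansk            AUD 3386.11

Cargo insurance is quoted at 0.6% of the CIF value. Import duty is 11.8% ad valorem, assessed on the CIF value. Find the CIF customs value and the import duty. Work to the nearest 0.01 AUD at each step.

Let C be the CIF value. C = FOB price + freight + 0.6% × C
C − 0.6% × C = 386279.22 + 3386.11
0.994 × C = 389665.33
C = 389665.33 / 0.994 = 392017.43
Insurance premium = 0.6% × 392017.43 = 2352.10
Import duty = 392017.43 × 11.8% = 46258.06

CIF value: AUD 392017.43; import duty: AUD 46258.06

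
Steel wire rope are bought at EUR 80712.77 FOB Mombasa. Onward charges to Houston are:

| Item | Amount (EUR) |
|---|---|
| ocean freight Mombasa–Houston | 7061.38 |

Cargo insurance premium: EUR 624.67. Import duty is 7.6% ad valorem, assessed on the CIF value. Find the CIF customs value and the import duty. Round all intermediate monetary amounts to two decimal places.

CIF = FOB price + freight + insurance
CIF = 80712.77 + 7061.38 + 624.67 = 88398.82
Import duty = 88398.82 × 7.6% = 6718.31

CIF value: EUR 88398.82; import duty: EUR 6718.31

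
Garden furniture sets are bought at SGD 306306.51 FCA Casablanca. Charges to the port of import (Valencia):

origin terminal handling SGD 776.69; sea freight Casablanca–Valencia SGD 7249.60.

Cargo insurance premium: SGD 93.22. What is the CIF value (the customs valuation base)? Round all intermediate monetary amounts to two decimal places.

CIF = FCA price + pre-shipment costs + freight + insurance
CIF = 306306.51 + 776.69 + 7249.60 + 93.22 = 314426.02

CIF value: SGD 314426.02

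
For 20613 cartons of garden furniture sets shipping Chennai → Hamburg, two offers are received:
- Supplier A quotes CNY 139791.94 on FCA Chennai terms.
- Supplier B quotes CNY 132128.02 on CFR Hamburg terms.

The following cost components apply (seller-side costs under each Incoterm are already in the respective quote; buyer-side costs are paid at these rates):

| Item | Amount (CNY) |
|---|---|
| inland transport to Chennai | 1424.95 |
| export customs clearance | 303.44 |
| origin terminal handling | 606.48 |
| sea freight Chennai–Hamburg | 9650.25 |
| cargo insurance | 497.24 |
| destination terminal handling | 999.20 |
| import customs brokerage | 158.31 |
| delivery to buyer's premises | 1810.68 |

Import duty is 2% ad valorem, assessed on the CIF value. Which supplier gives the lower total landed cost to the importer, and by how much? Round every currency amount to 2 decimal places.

Supplier B is cheaper by CNY 18279.06

Supplier A (FCA):
CIF value = FCA price + origin terminal + freight + insurance = 139791.94 + 606.48 + 9650.25 + 497.24 = 150545.91
Import duty = 150545.91 × 2% = 3010.92
Buyer bears (A): 606.48 + 9650.25 + 497.24 + 999.20 + 158.31 + 1810.68 = 13722.16
Landed cost (A) = invoice 139791.94 + 13722.16 + duty 3010.92 = 156525.02
Supplier B (CFR):
CIF value = CFR price + insurance = 132128.02 + 497.24 = 132625.26
Import duty = 132625.26 × 2% = 2652.51
Buyer bears (B): 497.24 + 999.20 + 158.31 + 1810.68 = 3465.43
Landed cost (B) = invoice 132128.02 + 3465.43 + duty 2652.51 = 138245.96
Difference = |156525.02 − 138245.96| = 18279.06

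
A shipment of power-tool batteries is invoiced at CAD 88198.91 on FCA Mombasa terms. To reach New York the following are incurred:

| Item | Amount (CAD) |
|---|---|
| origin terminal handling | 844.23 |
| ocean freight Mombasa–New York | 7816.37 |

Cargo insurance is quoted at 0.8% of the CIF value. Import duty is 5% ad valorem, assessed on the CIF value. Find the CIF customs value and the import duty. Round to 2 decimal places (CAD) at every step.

CIF value: CAD 97640.64; import duty: CAD 4882.03

Let C be the CIF value. C = FCA price + pre-shipment costs + freight + 0.8% × C
C − 0.8% × C = 88198.91 + 844.23 + 7816.37
0.992 × C = 96859.51
C = 96859.51 / 0.992 = 97640.64
Insurance premium = 0.8% × 97640.64 = 781.13
Import duty = 97640.64 × 5% = 4882.03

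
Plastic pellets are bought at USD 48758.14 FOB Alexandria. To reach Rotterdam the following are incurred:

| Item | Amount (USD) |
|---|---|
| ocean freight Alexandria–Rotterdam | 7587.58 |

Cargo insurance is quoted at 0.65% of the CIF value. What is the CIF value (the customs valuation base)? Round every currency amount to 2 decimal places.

CIF value: USD 56714.36

Let C be the CIF value. C = FOB price + freight + 0.65% × C
C − 0.65% × C = 48758.14 + 7587.58
0.9935 × C = 56345.72
C = 56345.72 / 0.9935 = 56714.36
Insurance premium = 0.65% × 56714.36 = 368.64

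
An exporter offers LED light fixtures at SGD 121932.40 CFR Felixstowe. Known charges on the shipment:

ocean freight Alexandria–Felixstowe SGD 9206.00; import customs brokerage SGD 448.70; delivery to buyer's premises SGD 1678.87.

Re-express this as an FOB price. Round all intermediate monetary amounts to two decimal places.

FOB price: SGD 112726.40

Not relevant to the conversion: delivery, brokerage — on the buyer under both terms; not part of either seller's price.
From CFR to FOB, the seller no longer bears: freight.
FOB price = 121932.40 − 9206.00 = 112726.40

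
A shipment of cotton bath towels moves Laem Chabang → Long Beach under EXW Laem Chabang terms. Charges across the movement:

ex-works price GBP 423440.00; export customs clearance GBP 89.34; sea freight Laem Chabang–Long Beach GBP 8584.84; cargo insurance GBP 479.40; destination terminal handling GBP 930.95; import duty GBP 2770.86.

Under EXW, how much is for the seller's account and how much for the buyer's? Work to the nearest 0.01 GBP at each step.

EXW: the seller makes goods available at their premises; the buyer bears all onward costs.
Seller's account: goods 423440.00 = 423440.00
Buyer's account: export clearance 89.34 + freight 8584.84 + insurance 479.40 + destination terminal 930.95 + duty 2770.86 = 12855.39

Seller: GBP 423440.00; buyer: GBP 12855.39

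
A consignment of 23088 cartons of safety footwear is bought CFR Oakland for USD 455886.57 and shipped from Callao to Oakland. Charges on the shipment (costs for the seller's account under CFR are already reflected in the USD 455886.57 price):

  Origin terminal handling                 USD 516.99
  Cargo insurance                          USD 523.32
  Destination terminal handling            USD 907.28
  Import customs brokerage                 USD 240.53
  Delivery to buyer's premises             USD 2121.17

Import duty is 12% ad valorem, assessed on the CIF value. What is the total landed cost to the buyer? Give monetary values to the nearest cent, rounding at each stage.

Total landed cost: USD 514448.06

CFR: the seller pays costs through ocean freight to the destination port, but not insurance.
Already in the invoice (seller's account under CFR): origin terminal — exclude.
CIF value = CFR price + insurance = 455886.57 + 523.32 = 456409.89
Import duty = 456409.89 × 12% = 54769.19
Buyer bears: insurance 523.32 + destination terminal 907.28 + brokerage 240.53 + delivery 2121.17 + duty 54769.19 = 58561.49
Landed cost = invoice 455886.57 + 58561.49 = 514448.06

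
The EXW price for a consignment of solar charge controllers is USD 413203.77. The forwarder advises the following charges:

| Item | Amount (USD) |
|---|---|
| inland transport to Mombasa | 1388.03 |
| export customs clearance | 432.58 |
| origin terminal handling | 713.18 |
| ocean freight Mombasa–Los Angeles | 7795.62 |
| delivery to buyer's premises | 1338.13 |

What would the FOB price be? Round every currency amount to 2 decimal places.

FOB price: USD 415737.56

Not relevant to the conversion: freight, delivery — on the buyer under both terms; not part of either seller's price.
From EXW to FOB, the seller additionally bears: inland to port, export clearance, origin terminal.
FOB price = 413203.77 + 1388.03 + 432.58 + 713.18 = 415737.56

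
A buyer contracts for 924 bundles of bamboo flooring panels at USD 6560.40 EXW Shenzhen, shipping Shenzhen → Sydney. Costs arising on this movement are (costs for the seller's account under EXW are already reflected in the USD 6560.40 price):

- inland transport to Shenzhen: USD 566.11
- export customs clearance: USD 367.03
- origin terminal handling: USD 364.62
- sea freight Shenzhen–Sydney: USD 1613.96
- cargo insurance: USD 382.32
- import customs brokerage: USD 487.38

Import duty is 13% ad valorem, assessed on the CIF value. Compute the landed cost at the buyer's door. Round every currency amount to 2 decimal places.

Total landed cost: USD 11622.90

EXW: the seller makes goods available at their premises; the buyer bears all onward costs.
CIF value = EXW price + inland to port + export clearance + origin terminal + freight + insurance = 6560.40 + 566.11 + 367.03 + 364.62 + 1613.96 + 382.32 = 9854.44
Import duty = 9854.44 × 13% = 1281.08
Buyer bears: inland to port 566.11 + export clearance 367.03 + origin terminal 364.62 + freight 1613.96 + insurance 382.32 + brokerage 487.38 + duty 1281.08 = 5062.50
Landed cost = invoice 6560.40 + 5062.50 = 11622.90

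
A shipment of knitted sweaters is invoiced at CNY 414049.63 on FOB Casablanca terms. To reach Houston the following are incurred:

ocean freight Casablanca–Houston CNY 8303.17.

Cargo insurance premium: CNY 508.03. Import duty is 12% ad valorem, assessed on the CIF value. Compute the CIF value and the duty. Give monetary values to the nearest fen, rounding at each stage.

CIF = FOB price + freight + insurance
CIF = 414049.63 + 8303.17 + 508.03 = 422860.83
Import duty = 422860.83 × 12% = 50743.30

CIF value: CNY 422860.83; import duty: CNY 50743.30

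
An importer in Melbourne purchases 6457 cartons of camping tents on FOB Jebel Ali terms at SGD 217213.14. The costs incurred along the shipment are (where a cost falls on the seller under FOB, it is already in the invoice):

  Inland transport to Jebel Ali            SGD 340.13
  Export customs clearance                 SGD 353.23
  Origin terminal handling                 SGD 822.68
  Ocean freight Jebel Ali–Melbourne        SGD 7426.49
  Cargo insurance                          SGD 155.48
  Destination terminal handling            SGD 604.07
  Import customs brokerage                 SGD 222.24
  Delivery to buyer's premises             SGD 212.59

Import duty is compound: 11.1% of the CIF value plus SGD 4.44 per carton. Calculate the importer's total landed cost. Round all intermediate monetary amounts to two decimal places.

FOB: the seller bears costs until goods are on board at the origin port; the buyer bears freight, insurance and all costs thereafter.
Already in the invoice (seller's account under FOB): inland to port, export clearance, origin terminal — exclude.
CIF value = FOB price + freight + insurance = 217213.14 + 7426.49 + 155.48 = 224795.11
Ad valorem component: 224795.11 × 11.1% = 24952.26
Specific component: 6457 × 4.44 = 28669.08
Import duty = 24952.26 + 28669.08 = 53621.34
Buyer bears: freight 7426.49 + insurance 155.48 + destination terminal 604.07 + brokerage 222.24 + delivery 212.59 + duty 53621.34 = 62242.21
Landed cost = invoice 217213.14 + 62242.21 = 279455.35

Total landed cost: SGD 279455.35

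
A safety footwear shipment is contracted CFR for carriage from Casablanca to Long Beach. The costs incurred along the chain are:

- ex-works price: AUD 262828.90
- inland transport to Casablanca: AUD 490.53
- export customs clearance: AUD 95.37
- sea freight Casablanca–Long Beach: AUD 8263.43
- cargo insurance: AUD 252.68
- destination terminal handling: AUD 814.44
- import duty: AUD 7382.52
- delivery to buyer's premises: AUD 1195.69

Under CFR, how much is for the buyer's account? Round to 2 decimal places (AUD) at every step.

Buyer's account: AUD 9645.33

CFR: the seller pays costs through ocean freight to the destination port, but not insurance.
Seller's account: goods 262828.90 + inland to port 490.53 + export clearance 95.37 + freight 8263.43 = 271678.23
Buyer's account: insurance 252.68 + destination terminal 814.44 + duty 7382.52 + delivery 1195.69 = 9645.33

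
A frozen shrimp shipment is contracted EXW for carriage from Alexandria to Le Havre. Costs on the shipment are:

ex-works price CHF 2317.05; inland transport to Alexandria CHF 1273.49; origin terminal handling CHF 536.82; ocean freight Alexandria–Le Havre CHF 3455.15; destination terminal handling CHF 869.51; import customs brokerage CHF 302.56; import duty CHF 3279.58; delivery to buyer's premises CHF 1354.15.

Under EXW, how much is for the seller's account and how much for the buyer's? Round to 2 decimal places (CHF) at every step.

EXW: the seller makes goods available at their premises; the buyer bears all onward costs.
Seller's account: goods 2317.05 = 2317.05
Buyer's account: inland to port 1273.49 + origin terminal 536.82 + freight 3455.15 + destination terminal 869.51 + brokerage 302.56 + duty 3279.58 + delivery 1354.15 = 11071.26

Seller: CHF 2317.05; buyer: CHF 11071.26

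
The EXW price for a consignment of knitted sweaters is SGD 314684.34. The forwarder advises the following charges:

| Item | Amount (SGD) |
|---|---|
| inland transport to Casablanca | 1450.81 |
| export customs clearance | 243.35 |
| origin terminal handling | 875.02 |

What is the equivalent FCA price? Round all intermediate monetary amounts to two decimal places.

Not relevant to the conversion: origin terminal — on the buyer under both terms; not part of either seller's price.
From EXW to FCA, the seller additionally bears: inland to port, export clearance.
FCA price = 314684.34 + 1450.81 + 243.35 = 316378.50

FCA price: SGD 316378.50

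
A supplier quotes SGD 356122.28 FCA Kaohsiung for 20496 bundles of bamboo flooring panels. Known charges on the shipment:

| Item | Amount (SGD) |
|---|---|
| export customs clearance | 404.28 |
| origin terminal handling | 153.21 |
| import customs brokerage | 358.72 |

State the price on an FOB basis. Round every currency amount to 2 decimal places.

Not relevant to the conversion: export clearance — on the seller under both FCA and FOB; already in the FCA price and stays in the FOB price. brokerage — on the buyer under both terms; not part of either seller's price.
From FCA to FOB, the seller additionally bears: origin terminal.
FOB price = 356122.28 + 153.21 = 356275.49

FOB price: SGD 356275.49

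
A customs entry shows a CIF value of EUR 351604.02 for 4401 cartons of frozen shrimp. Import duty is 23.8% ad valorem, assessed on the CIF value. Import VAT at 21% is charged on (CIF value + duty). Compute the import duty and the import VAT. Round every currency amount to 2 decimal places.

Import duty = 351604.02 × 23.8% = 83681.76
VAT base = CIF + duty = 351604.02 + 83681.76 = 435285.78
Import VAT = 435285.78 × 21% = 91410.01

Import duty: EUR 83681.76; import VAT: EUR 91410.01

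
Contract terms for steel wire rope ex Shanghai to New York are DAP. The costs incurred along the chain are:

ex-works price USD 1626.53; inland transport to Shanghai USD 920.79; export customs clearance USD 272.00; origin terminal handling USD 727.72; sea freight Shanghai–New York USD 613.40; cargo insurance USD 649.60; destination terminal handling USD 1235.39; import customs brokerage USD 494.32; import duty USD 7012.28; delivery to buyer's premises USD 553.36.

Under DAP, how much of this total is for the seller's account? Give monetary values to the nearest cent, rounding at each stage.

DAP: the seller bears all costs to the named destination except import duty and clearance.
Seller's account: goods 1626.53 + inland to port 920.79 + export clearance 272.00 + origin terminal 727.72 + freight 613.40 + insurance 649.60 + destination terminal 1235.39 + delivery 553.36 = 6598.79
Buyer's account: brokerage 494.32 + duty 7012.28 = 7506.60

Seller's account: USD 6598.79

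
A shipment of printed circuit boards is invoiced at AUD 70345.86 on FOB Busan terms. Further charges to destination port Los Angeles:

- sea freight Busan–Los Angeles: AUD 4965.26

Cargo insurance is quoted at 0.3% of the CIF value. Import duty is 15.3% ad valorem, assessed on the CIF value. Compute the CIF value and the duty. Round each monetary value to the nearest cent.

Let C be the CIF value. C = FOB price + freight + 0.3% × C
C − 0.3% × C = 70345.86 + 4965.26
0.997 × C = 75311.12
C = 75311.12 / 0.997 = 75537.73
Insurance premium = 0.3% × 75537.73 = 226.61
Import duty = 75537.73 × 15.3% = 11557.27

CIF value: AUD 75537.73; import duty: AUD 11557.27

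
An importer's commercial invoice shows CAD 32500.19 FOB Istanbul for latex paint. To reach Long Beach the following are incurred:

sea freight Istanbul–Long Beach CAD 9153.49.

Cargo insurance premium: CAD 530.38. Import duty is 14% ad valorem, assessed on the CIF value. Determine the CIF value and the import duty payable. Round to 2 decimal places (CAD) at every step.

CIF = FOB price + freight + insurance
CIF = 32500.19 + 9153.49 + 530.38 = 42184.06
Import duty = 42184.06 × 14% = 5905.77

CIF value: CAD 42184.06; import duty: CAD 5905.77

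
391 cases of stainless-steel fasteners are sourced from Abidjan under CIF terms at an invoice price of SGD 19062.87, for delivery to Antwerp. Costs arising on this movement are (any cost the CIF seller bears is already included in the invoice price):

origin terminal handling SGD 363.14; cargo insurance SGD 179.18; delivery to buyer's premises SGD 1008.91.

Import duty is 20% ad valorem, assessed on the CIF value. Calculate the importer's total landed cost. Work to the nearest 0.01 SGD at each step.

CIF: the seller pays costs through ocean freight and marine insurance to the destination port.
Already in the invoice (seller's account under CIF): origin terminal, insurance — exclude.
The CIF price already equals the CIF value: 19062.87
Import duty = 19062.87 × 20% = 3812.57
Buyer bears: delivery 1008.91 + duty 3812.57 = 4821.48
Landed cost = invoice 19062.87 + 4821.48 = 23884.35

Total landed cost: SGD 23884.35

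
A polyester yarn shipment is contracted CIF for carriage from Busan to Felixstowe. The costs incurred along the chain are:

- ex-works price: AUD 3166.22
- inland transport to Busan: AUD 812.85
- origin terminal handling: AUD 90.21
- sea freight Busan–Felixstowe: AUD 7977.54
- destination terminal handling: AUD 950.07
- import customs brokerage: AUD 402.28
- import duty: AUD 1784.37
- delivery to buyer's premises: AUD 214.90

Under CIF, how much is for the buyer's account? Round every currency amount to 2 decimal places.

Buyer's account: AUD 3351.62

CIF: the seller pays costs through ocean freight and marine insurance to the destination port.
Seller's account: goods 3166.22 + inland to port 812.85 + origin terminal 90.21 + freight 7977.54 = 12046.82
Buyer's account: destination terminal 950.07 + brokerage 402.28 + duty 1784.37 + delivery 214.90 = 3351.62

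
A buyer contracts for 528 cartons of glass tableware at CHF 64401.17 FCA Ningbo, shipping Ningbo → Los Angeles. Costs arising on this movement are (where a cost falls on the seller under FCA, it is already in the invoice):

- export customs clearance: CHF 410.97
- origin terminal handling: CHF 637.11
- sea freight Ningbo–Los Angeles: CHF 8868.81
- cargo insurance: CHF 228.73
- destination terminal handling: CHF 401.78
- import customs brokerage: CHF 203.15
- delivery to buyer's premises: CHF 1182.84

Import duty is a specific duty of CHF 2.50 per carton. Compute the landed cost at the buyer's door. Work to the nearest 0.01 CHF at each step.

Total landed cost: CHF 77243.59

FCA: the seller delivers export-cleared goods to the carrier; the buyer bears costs from that point.
Already in the invoice (seller's account under FCA): export clearance — exclude.
CIF value = FCA price + origin terminal + freight + insurance = 64401.17 + 637.11 + 8868.81 + 228.73 = 74135.82
Import duty = 528 × 2.50 = 1320.00
Buyer bears: origin terminal 637.11 + freight 8868.81 + insurance 228.73 + destination terminal 401.78 + brokerage 203.15 + delivery 1182.84 + duty 1320.00 = 12842.42
Landed cost = invoice 64401.17 + 12842.42 = 77243.59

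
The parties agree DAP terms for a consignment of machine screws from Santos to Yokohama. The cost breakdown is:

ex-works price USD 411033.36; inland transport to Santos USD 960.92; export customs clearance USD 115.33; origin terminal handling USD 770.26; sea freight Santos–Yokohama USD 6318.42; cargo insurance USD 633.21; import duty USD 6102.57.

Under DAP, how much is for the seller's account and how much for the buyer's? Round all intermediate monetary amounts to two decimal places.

DAP: the seller bears all costs to the named destination except import duty and clearance.
Seller's account: goods 411033.36 + inland to port 960.92 + export clearance 115.33 + origin terminal 770.26 + freight 6318.42 + insurance 633.21 = 419831.50
Buyer's account: duty 6102.57 = 6102.57

Seller: USD 419831.50; buyer: USD 6102.57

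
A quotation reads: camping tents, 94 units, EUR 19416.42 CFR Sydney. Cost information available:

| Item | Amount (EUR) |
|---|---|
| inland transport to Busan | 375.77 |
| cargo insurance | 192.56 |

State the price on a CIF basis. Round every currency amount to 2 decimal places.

Not relevant to the conversion: inland to port — on the seller under both CFR and CIF; already in the CFR price and stays in the CIF price.
From CFR to CIF, the seller additionally bears: insurance.
CIF price = 19416.42 + 192.56 = 19608.98

CIF price: EUR 19608.98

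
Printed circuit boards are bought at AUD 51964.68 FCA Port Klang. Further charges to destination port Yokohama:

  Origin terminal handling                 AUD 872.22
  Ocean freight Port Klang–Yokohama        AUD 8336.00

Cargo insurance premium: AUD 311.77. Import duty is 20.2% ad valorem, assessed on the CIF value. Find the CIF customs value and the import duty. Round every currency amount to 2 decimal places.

CIF value: AUD 61484.67; import duty: AUD 12419.90

CIF = FCA price + pre-shipment costs + freight + insurance
CIF = 51964.68 + 872.22 + 8336.00 + 311.77 = 61484.67
Import duty = 61484.67 × 20.2% = 12419.90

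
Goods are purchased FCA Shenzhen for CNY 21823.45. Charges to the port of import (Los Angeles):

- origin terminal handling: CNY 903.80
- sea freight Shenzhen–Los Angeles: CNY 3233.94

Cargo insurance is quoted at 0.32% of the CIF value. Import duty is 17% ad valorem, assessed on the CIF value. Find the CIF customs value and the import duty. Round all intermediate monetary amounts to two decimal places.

Let C be the CIF value. C = FCA price + pre-shipment costs + freight + 0.32% × C
C − 0.32% × C = 21823.45 + 903.80 + 3233.94
0.9968 × C = 25961.19
C = 25961.19 / 0.9968 = 26044.53
Insurance premium = 0.32% × 26044.53 = 83.34
Import duty = 26044.53 × 17% = 4427.57

CIF value: CNY 26044.53; import duty: CNY 4427.57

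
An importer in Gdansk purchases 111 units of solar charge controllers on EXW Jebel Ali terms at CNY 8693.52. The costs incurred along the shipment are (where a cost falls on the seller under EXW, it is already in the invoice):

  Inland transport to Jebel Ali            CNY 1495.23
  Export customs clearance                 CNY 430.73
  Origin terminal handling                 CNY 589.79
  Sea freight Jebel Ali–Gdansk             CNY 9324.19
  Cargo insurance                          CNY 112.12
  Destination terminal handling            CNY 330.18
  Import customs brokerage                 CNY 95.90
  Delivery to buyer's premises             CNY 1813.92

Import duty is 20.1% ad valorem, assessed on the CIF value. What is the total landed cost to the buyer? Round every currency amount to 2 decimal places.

EXW: the seller makes goods available at their premises; the buyer bears all onward costs.
CIF value = EXW price + inland to port + export clearance + origin terminal + freight + insurance = 8693.52 + 1495.23 + 430.73 + 589.79 + 9324.19 + 112.12 = 20645.58
Import duty = 20645.58 × 20.1% = 4149.76
Buyer bears: inland to port 1495.23 + export clearance 430.73 + origin terminal 589.79 + freight 9324.19 + insurance 112.12 + destination terminal 330.18 + brokerage 95.90 + delivery 1813.92 + duty 4149.76 = 18341.82
Landed cost = invoice 8693.52 + 18341.82 = 27035.34

Total landed cost: CNY 27035.34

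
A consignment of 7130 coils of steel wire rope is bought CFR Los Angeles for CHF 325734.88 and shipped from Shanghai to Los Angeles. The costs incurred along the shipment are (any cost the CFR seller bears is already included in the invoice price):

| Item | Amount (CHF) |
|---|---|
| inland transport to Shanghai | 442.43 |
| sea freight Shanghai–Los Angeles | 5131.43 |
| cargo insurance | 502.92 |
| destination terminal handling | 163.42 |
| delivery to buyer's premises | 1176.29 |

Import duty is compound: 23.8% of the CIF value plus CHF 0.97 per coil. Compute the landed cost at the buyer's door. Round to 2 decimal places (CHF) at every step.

Total landed cost: CHF 412138.21

CFR: the seller pays costs through ocean freight to the destination port, but not insurance.
Already in the invoice (seller's account under CFR): inland to port, freight — exclude.
CIF value = CFR price + insurance = 325734.88 + 502.92 = 326237.80
Ad valorem component: 326237.80 × 23.8% = 77644.60
Specific component: 7130 × 0.97 = 6916.10
Import duty = 77644.60 + 6916.10 = 84560.70
Buyer bears: insurance 502.92 + destination terminal 163.42 + delivery 1176.29 + duty 84560.70 = 86403.33
Landed cost = invoice 325734.88 + 86403.33 = 412138.21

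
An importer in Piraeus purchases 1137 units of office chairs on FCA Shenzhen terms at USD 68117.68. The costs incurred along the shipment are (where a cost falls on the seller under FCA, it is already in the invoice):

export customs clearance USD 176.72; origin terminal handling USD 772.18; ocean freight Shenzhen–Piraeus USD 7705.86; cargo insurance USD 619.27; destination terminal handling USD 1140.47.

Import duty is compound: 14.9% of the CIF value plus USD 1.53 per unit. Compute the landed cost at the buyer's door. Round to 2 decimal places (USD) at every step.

FCA: the seller delivers export-cleared goods to the carrier; the buyer bears costs from that point.
Already in the invoice (seller's account under FCA): export clearance — exclude.
CIF value = FCA price + origin terminal + freight + insurance = 68117.68 + 772.18 + 7705.86 + 619.27 = 77214.99
Ad valorem component: 77214.99 × 14.9% = 11505.03
Specific component: 1137 × 1.53 = 1739.61
Import duty = 11505.03 + 1739.61 = 13244.64
Buyer bears: origin terminal 772.18 + freight 7705.86 + insurance 619.27 + destination terminal 1140.47 + duty 13244.64 = 23482.42
Landed cost = invoice 68117.68 + 23482.42 = 91600.10

Total landed cost: USD 91600.10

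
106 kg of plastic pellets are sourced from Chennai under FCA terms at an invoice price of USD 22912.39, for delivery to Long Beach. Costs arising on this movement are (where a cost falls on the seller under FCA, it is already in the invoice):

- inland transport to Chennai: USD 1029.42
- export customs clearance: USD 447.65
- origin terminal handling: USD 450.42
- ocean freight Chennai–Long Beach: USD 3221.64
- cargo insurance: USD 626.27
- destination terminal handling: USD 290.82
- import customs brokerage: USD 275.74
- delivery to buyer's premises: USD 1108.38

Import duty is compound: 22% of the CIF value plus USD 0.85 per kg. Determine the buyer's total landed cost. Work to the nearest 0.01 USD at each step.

Total landed cost: USD 34962.12

FCA: the seller delivers export-cleared goods to the carrier; the buyer bears costs from that point.
Already in the invoice (seller's account under FCA): inland to port, export clearance — exclude.
CIF value = FCA price + origin terminal + freight + insurance = 22912.39 + 450.42 + 3221.64 + 626.27 = 27210.72
Ad valorem component: 27210.72 × 22% = 5986.36
Specific component: 106 × 0.85 = 90.10
Import duty = 5986.36 + 90.10 = 6076.46
Buyer bears: origin terminal 450.42 + freight 3221.64 + insurance 626.27 + destination terminal 290.82 + brokerage 275.74 + delivery 1108.38 + duty 6076.46 = 12049.73
Landed cost = invoice 22912.39 + 12049.73 = 34962.12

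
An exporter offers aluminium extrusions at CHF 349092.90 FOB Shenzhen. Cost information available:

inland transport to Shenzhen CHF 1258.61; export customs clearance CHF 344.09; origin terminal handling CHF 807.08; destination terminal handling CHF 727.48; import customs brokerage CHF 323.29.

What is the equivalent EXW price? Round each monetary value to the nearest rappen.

Not relevant to the conversion: destination terminal, brokerage — on the buyer under both terms; not part of either seller's price.
From FOB to EXW, the seller no longer bears: inland to port, export clearance, origin terminal.
EXW price = 349092.90 − 1258.61 − 344.09 − 807.08 = 346683.12

EXW price: CHF 346683.12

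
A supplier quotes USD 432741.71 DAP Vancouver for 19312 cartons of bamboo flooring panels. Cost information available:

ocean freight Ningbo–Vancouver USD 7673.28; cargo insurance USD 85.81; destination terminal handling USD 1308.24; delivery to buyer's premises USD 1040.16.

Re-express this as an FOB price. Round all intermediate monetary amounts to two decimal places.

From DAP to FOB, the seller no longer bears: freight, insurance, destination terminal, delivery.
FOB price = 432741.71 − 7673.28 − 85.81 − 1308.24 − 1040.16 = 422634.22

FOB price: USD 422634.22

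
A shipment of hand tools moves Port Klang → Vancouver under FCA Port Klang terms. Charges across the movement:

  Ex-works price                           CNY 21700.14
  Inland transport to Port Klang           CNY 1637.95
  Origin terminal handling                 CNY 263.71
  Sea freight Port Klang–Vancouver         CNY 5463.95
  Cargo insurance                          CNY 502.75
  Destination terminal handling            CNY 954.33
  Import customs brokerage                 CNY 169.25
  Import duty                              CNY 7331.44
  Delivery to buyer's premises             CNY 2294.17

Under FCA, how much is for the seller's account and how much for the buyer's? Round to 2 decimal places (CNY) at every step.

Seller: CNY 23338.09; buyer: CNY 16979.60

FCA: the seller delivers export-cleared goods to the carrier; the buyer bears costs from that point.
Seller's account: goods 21700.14 + inland to port 1637.95 = 23338.09
Buyer's account: origin terminal 263.71 + freight 5463.95 + insurance 502.75 + destination terminal 954.33 + brokerage 169.25 + duty 7331.44 + delivery 2294.17 = 16979.60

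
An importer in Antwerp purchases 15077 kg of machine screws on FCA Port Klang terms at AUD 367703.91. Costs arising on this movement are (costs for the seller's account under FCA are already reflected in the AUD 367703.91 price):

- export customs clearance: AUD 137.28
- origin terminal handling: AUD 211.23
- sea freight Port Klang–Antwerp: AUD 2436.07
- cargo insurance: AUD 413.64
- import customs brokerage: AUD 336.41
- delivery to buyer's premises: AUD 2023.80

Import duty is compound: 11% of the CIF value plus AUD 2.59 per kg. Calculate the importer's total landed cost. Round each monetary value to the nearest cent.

Total landed cost: AUD 452958.62

FCA: the seller delivers export-cleared goods to the carrier; the buyer bears costs from that point.
Already in the invoice (seller's account under FCA): export clearance — exclude.
CIF value = FCA price + origin terminal + freight + insurance = 367703.91 + 211.23 + 2436.07 + 413.64 = 370764.85
Ad valorem component: 370764.85 × 11% = 40784.13
Specific component: 15077 × 2.59 = 39049.43
Import duty = 40784.13 + 39049.43 = 79833.56
Buyer bears: origin terminal 211.23 + freight 2436.07 + insurance 413.64 + brokerage 336.41 + delivery 2023.80 + duty 79833.56 = 85254.71
Landed cost = invoice 367703.91 + 85254.71 = 452958.62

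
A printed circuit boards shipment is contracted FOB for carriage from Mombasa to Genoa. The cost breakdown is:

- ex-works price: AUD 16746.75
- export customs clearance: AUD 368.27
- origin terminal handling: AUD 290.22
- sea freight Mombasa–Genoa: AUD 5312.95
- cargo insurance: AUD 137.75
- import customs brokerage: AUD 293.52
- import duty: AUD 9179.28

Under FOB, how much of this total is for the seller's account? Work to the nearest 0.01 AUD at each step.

Seller's account: AUD 17405.24

FOB: the seller bears costs until goods are on board at the origin port; the buyer bears freight, insurance and all costs thereafter.
Seller's account: goods 16746.75 + export clearance 368.27 + origin terminal 290.22 = 17405.24
Buyer's account: freight 5312.95 + insurance 137.75 + brokerage 293.52 + duty 9179.28 = 14923.50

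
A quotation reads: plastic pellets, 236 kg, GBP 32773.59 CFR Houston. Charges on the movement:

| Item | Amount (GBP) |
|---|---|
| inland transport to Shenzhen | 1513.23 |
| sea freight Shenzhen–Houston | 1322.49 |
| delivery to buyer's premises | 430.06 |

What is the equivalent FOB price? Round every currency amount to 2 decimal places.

Not relevant to the conversion: inland to port — on the seller under both CFR and FOB; already in the CFR price and stays in the FOB price. delivery — on the buyer under both terms; not part of either seller's price.
From CFR to FOB, the seller no longer bears: freight.
FOB price = 32773.59 − 1322.49 = 31451.10

FOB price: GBP 31451.10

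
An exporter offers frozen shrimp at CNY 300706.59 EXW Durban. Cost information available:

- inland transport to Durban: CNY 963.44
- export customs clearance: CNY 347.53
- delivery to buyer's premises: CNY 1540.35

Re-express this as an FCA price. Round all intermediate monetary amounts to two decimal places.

Not relevant to the conversion: delivery — on the buyer under both terms; not part of either seller's price.
From EXW to FCA, the seller additionally bears: inland to port, export clearance.
FCA price = 300706.59 + 963.44 + 347.53 = 302017.56

FCA price: CNY 302017.56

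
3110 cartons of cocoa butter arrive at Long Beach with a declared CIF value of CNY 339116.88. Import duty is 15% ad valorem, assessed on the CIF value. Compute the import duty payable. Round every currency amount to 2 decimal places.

Import duty = 339116.88 × 15% = 50867.53

Import duty: CNY 50867.53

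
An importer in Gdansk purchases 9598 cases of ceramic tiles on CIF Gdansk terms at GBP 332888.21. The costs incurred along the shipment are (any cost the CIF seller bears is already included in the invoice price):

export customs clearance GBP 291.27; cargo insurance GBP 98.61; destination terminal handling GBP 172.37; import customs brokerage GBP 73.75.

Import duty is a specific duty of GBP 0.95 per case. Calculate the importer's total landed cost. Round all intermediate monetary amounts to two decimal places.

CIF: the seller pays costs through ocean freight and marine insurance to the destination port.
Already in the invoice (seller's account under CIF): export clearance, insurance — exclude.
The CIF price already equals the CIF value: 332888.21
Import duty = 9598 × 0.95 = 9118.10
Buyer bears: destination terminal 172.37 + brokerage 73.75 + duty 9118.10 = 9364.22
Landed cost = invoice 332888.21 + 9364.22 = 342252.43

Total landed cost: GBP 342252.43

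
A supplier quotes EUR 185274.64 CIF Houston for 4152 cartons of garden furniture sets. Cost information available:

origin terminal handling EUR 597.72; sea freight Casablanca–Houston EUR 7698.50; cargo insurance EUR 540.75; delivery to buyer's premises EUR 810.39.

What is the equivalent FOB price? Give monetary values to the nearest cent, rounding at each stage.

Not relevant to the conversion: origin terminal — on the seller under both CIF and FOB; already in the CIF price and stays in the FOB price. delivery — on the buyer under both terms; not part of either seller's price.
From CIF to FOB, the seller no longer bears: freight, insurance.
FOB price = 185274.64 − 7698.50 − 540.75 = 177035.39

FOB price: EUR 177035.39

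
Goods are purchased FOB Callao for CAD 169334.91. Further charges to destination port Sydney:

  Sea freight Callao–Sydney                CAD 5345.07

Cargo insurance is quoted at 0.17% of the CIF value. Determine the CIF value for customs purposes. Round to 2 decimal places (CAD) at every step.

Let C be the CIF value. C = FOB price + freight + 0.17% × C
C − 0.17% × C = 169334.91 + 5345.07
0.9983 × C = 174679.98
C = 174679.98 / 0.9983 = 174977.44
Insurance premium = 0.17% × 174977.44 = 297.46

CIF value: CAD 174977.44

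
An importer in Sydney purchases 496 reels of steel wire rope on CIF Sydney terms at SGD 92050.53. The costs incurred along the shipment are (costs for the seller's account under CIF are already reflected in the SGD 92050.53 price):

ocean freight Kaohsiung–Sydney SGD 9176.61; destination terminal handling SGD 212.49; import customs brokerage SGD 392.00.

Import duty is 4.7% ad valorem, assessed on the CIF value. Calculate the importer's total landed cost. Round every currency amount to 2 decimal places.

CIF: the seller pays costs through ocean freight and marine insurance to the destination port.
Already in the invoice (seller's account under CIF): freight — exclude.
The CIF price already equals the CIF value: 92050.53
Import duty = 92050.53 × 4.7% = 4326.37
Buyer bears: destination terminal 212.49 + brokerage 392.00 + duty 4326.37 = 4930.86
Landed cost = invoice 92050.53 + 4930.86 = 96981.39

Total landed cost: SGD 96981.39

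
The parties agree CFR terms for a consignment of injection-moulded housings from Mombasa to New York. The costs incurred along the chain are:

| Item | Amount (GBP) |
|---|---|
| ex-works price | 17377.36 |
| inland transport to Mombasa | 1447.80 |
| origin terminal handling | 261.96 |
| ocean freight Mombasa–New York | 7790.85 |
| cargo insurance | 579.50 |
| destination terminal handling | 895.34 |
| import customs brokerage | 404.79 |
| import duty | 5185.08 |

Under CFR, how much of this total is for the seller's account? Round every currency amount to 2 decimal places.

CFR: the seller pays costs through ocean freight to the destination port, but not insurance.
Seller's account: goods 17377.36 + inland to port 1447.80 + origin terminal 261.96 + freight 7790.85 = 26877.97
Buyer's account: insurance 579.50 + destination terminal 895.34 + brokerage 404.79 + duty 5185.08 = 7064.71

Seller's account: GBP 26877.97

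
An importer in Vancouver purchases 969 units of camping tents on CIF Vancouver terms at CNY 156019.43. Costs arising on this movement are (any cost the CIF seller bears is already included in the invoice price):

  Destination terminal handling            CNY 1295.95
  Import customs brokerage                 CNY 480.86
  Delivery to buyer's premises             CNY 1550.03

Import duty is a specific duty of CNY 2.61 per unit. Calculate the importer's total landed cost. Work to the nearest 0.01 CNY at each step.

Total landed cost: CNY 161875.36

CIF: the seller pays costs through ocean freight and marine insurance to the destination port.
The CIF price already equals the CIF value: 156019.43
Import duty = 969 × 2.61 = 2529.09
Buyer bears: destination terminal 1295.95 + brokerage 480.86 + delivery 1550.03 + duty 2529.09 = 5855.93
Landed cost = invoice 156019.43 + 5855.93 = 161875.36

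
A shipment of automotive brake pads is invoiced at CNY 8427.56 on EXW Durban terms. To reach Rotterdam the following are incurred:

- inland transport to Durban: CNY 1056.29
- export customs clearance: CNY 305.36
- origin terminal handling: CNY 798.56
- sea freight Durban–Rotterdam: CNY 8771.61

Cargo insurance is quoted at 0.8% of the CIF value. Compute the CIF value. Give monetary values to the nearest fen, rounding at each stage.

Let C be the CIF value. C = EXW price + pre-shipment costs + freight + 0.8% × C
C − 0.8% × C = 8427.56 + 1056.29 + 305.36 + 798.56 + 8771.61
0.992 × C = 19359.38
C = 19359.38 / 0.992 = 19515.50
Insurance premium = 0.8% × 19515.50 = 156.12

CIF value: CNY 19515.50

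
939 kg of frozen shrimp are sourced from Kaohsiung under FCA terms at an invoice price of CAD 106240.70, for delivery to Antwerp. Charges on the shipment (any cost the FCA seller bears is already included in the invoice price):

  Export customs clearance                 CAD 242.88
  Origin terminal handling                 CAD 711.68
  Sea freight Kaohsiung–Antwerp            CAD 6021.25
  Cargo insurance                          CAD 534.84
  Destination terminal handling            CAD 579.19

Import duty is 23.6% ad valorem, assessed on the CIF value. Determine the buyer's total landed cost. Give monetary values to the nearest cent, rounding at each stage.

FCA: the seller delivers export-cleared goods to the carrier; the buyer bears costs from that point.
Already in the invoice (seller's account under FCA): export clearance — exclude.
CIF value = FCA price + origin terminal + freight + insurance = 106240.70 + 711.68 + 6021.25 + 534.84 = 113508.47
Import duty = 113508.47 × 23.6% = 26788.00
Buyer bears: origin terminal 711.68 + freight 6021.25 + insurance 534.84 + destination terminal 579.19 + duty 26788.00 = 34634.96
Landed cost = invoice 106240.70 + 34634.96 = 140875.66

Total landed cost: CAD 140875.66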